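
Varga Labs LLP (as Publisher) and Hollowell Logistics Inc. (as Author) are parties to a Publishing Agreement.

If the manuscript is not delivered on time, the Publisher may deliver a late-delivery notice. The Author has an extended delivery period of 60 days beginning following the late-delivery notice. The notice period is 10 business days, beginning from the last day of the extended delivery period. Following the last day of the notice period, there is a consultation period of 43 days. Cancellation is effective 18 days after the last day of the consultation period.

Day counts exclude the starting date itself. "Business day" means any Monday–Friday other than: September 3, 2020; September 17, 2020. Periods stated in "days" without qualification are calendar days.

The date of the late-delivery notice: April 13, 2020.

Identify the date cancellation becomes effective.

Adding 60 calendar days to April 13, 2020 gives June 12, 2020, which is the last day of the extended delivery period.
The last day of the notice period: 10 business days after Friday, June 12, 2020, skipping weekends — Jun 15, Jun 16, Jun 17, Jun 18, Jun 19, Jun 22, Jun 23, Jun 24, Jun 25, Jun 26 — lands on Friday, June 26, 2020.
The last day of the consultation period: 43 calendar days after June 26, 2020 is August 8, 2020.
The date cancellation becomes effective: August 8, 2020 + 18 days = August 26, 2020.

August 26, 2020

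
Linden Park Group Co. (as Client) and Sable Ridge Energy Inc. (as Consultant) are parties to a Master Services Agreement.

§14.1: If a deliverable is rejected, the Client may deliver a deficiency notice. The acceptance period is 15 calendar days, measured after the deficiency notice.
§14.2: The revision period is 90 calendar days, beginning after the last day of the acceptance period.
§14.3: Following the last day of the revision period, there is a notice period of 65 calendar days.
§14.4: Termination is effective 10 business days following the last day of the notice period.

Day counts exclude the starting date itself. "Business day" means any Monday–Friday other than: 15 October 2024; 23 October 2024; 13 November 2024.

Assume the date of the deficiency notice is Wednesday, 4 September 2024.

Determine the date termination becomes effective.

The last day of the acceptance period: 4 September 2024 + 15 days = 19 September 2024.
Adding 90 calendar days to 19 September 2024 gives 18 December 2024, which is the last day of the revision period.
The last day of the notice period: 18 December 2024 + 65 days = 21 February 2025.
The date termination becomes effective: counting 10 business days from Friday, 21 February 2025 (Feb 24, Feb 25, Feb 26, Feb 27, Feb 28, Mar 3, Mar 4, Mar 5, Mar 6, Mar 7, skipping weekends) reaches Friday, 7 March 2025.

7 March 2025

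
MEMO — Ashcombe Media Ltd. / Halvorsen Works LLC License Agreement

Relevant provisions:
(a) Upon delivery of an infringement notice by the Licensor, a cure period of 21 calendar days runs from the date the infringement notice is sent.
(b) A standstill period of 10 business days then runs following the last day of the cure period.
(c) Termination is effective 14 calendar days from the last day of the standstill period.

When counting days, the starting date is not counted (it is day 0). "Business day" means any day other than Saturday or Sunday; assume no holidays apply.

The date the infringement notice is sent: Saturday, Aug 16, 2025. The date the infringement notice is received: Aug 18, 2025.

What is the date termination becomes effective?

Oct 3, 2025

Adding 21 calendar days to Aug 16, 2025 gives Sep 6, 2025, which is the last day of the cure period.
The last day of the standstill period: 10 business days after Saturday, Sep 6, 2025, skipping weekends — Sep 8, Sep 9, Sep 10, Sep 11, Sep 12, Sep 15, Sep 16, Sep 17, Sep 18, Sep 19 — lands on Friday, Sep 19, 2025.
The date termination becomes effective: Sep 19, 2025 + 14 days = Oct 3, 2025.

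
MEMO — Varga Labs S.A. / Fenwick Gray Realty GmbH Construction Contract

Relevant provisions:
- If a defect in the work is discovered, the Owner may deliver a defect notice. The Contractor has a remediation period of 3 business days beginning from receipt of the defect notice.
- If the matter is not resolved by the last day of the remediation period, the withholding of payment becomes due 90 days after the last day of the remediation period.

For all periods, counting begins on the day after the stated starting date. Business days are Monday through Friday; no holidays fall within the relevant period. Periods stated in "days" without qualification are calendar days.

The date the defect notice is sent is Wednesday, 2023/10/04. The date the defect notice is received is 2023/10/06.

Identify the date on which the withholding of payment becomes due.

2024/01/09

The last day of the remediation period: 3 business days after Friday, 2023/10/06, skipping weekends — Oct 9, Oct 10, Oct 11 — lands on Wednesday, 2023/10/11.
The date on which the withholding of payment becomes due: 2023/10/11 + 90 days = 2024/01/09.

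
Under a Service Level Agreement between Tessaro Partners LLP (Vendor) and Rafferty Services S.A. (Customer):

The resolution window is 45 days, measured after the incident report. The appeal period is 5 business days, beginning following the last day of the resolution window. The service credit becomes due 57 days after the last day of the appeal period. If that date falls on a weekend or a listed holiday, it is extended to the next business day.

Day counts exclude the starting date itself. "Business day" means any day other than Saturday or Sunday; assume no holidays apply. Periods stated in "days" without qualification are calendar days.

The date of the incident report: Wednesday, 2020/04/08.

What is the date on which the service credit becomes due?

2020/07/27

Adding 45 calendar days to 2020/04/08 gives 2020/05/23, which is the last day of the resolution window.
From Saturday, 2020/05/23, 5 business days (May 25, May 26, May 27, May 28, May 29, skipping weekends) brings us to Friday, 2020/05/29, which is the last day of the appeal period.
The date on which the service credit becomes due: 57 calendar days after 2020/05/29 is 2020/07/25. That falls on a Saturday, so it rolls to the next business day, Monday, 2020/07/27.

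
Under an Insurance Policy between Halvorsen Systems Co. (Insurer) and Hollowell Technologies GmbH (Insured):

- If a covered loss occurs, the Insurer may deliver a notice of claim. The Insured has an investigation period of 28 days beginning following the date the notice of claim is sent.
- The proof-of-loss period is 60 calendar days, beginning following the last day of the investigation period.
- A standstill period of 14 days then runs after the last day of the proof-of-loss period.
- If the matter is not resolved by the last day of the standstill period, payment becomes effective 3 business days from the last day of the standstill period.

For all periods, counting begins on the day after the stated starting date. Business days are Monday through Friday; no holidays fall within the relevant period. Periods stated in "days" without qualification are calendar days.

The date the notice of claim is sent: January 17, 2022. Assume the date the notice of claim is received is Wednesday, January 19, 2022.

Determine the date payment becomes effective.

Adding 28 calendar days to January 17, 2022 gives February 14, 2022, which is the last day of the investigation period.
The last day of the proof-of-loss period: 60 calendar days after February 14, 2022 is April 15, 2022.
The last day of the standstill period: 14 calendar days after April 15, 2022 is April 29, 2022.
The date payment becomes effective: counting 3 business days from Friday, April 29, 2022 (May 2, May 3, May 4, skipping weekends) reaches Wednesday, May 4, 2022.

May 4, 2022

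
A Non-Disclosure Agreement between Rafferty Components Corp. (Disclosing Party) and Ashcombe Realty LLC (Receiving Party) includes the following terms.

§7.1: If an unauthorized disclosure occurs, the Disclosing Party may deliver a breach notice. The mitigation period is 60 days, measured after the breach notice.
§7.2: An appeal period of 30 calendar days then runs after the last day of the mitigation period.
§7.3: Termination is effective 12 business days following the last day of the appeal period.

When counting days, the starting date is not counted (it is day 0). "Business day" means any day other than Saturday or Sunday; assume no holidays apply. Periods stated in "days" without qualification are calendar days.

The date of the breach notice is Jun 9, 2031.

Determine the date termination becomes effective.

Sep 23, 2031

The last day of the mitigation period: Jun 9, 2031 + 60 days = Aug 8, 2031.
The last day of the appeal period: Aug 8, 2031 + 30 days = Sep 7, 2031.
From Sunday, Sep 7, 2031, 12 business days (Sep 8, Sep 9, Sep 10, Sep 11, …, Sep 19, Sep 22, Sep 23, skipping weekends) brings us to Tuesday, Sep 23, 2031, which is the date termination becomes effective.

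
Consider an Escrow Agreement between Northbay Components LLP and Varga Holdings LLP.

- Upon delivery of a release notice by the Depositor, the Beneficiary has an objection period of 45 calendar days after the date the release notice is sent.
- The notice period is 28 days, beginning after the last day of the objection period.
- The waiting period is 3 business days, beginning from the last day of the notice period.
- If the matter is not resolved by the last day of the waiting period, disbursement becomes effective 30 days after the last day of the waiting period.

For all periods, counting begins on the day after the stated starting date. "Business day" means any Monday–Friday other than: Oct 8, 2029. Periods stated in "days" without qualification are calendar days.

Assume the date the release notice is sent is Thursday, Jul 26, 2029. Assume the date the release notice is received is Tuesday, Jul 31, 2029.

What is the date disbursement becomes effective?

Nov 10, 2029

Adding 45 calendar days to Jul 26, 2029 gives Sep 9, 2029, which is the last day of the objection period.
The last day of the notice period: Sep 9, 2029 + 28 days = Oct 7, 2029.
The last day of the waiting period: counting 3 business days from Sunday, Oct 7, 2029 (Oct 9, Oct 10, Oct 11, skipping weekends and the listed holiday on Oct 8) reaches Thursday, Oct 11, 2029.
The date disbursement becomes effective: 30 calendar days after Oct 11, 2029 is Nov 10, 2029.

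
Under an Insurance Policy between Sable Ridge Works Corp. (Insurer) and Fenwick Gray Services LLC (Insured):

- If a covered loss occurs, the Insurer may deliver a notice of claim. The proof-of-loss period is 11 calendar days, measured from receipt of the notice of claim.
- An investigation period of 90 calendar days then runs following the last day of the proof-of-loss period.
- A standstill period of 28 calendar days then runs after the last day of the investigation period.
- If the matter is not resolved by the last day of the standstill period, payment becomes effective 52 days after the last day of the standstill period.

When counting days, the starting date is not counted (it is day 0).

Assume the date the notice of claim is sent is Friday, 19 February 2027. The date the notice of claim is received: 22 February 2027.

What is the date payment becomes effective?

22 August 2027

The last day of the proof-of-loss period: 22 February 2027 + 11 days = 5 March 2027.
Adding 90 calendar days to 5 March 2027 gives 3 June 2027, which is the last day of the investigation period.
Adding 28 calendar days to 3 June 2027 gives 1 July 2027, which is the last day of the standstill period.
The date payment becomes effective: 1 July 2027 + 52 days = 22 August 2027.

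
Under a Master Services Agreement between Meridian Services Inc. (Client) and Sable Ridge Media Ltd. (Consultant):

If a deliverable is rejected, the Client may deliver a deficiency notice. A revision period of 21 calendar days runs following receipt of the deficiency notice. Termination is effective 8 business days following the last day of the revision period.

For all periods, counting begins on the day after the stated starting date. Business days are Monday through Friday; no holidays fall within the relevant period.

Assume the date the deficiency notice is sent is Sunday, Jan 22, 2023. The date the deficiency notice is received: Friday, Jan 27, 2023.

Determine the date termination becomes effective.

The last day of the revision period: Jan 27, 2023 + 21 days = Feb 17, 2023.
The date termination becomes effective: counting 8 business days from Friday, Feb 17, 2023 (Feb 20, Feb 21, Feb 22, Feb 23, Feb 24, Feb 27, Feb 28, Mar 1, skipping weekends) reaches Wednesday, Mar 1, 2023.

Mar 1, 2023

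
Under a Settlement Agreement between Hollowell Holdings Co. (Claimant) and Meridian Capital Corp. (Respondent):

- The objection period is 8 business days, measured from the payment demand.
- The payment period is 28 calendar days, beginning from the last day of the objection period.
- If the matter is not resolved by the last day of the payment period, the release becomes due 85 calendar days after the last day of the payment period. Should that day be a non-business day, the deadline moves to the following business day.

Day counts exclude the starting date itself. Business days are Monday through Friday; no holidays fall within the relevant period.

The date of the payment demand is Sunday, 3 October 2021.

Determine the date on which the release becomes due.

The last day of the objection period: counting 8 business days from Sunday, 3 October 2021 (Oct 4, Oct 5, Oct 6, Oct 7, Oct 8, Oct 11, Oct 12, Oct 13, skipping weekends) reaches Wednesday, 13 October 2021.
The last day of the payment period: 28 calendar days after 13 October 2021 is 10 November 2021.
The date on which the release becomes due: 85 calendar days after 10 November 2021 is 3 February 2022. 3 February 2022 is a Thursday, so no roll-forward applies.

3 February 2022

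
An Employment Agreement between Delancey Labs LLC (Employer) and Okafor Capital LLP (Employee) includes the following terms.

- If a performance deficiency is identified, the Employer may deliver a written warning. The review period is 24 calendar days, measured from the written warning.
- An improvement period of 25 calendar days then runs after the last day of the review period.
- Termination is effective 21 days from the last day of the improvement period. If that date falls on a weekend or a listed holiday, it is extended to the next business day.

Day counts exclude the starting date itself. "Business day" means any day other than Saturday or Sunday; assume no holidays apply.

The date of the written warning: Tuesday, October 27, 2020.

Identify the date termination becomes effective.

January 5, 2021

The last day of the review period: 24 calendar days after October 27, 2020 is November 20, 2020.
The last day of the improvement period: November 20, 2020 + 25 days = December 15, 2020.
Adding 21 calendar days to December 15, 2020 gives January 5, 2021, which is the date termination becomes effective. January 5, 2021 is a Tuesday, so no roll-forward applies.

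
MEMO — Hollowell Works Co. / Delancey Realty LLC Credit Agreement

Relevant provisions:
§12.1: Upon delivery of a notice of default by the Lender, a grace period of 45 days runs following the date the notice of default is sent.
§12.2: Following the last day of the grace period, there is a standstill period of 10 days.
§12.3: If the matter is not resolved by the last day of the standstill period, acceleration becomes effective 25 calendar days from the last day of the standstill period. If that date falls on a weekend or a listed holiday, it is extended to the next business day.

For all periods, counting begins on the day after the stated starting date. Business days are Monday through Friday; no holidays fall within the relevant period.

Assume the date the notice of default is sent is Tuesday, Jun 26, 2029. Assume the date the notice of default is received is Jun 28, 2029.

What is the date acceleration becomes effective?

Sep 14, 2029

The last day of the grace period: 45 calendar days after Jun 26, 2029 is Aug 10, 2029.
The last day of the standstill period: 10 calendar days after Aug 10, 2029 is Aug 20, 2029.
The date acceleration becomes effective: Aug 20, 2029 + 25 days = Sep 14, 2029. Sep 14, 2029 is a Friday, so no roll-forward applies.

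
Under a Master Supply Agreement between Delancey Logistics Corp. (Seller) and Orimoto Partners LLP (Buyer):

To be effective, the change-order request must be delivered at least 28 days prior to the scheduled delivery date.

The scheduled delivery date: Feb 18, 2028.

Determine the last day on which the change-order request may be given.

Jan 21, 2028

Counting back 28 calendar days from Feb 18, 2028 gives Jan 21, 2028.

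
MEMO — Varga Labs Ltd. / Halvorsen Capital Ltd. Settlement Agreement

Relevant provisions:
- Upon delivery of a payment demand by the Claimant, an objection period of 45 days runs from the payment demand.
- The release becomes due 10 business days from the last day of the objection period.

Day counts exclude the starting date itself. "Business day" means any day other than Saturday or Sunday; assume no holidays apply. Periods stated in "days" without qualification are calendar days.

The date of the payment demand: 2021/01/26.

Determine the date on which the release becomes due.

Adding 45 calendar days to 2021/01/26 gives 2021/03/12, which is the last day of the objection period.
The date on which the release becomes due: 10 business days after Friday, 2021/03/12, skipping weekends — Mar 15, Mar 16, Mar 17, Mar 18, Mar 19, Mar 22, Mar 23, Mar 24, Mar 25, Mar 26 — lands on Friday, 2021/03/26.

2021/03/26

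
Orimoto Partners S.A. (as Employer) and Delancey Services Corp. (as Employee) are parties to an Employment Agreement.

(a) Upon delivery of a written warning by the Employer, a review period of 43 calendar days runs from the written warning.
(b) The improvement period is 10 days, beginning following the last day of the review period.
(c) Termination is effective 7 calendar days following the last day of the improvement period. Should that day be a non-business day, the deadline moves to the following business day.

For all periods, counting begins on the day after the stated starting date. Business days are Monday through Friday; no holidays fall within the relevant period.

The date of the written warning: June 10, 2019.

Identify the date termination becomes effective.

August 9, 2019

The last day of the review period: June 10, 2019 + 43 days = July 23, 2019.
The last day of the improvement period: July 23, 2019 + 10 days = August 2, 2019.
The date termination becomes effective: August 2, 2019 + 7 days = August 9, 2019. August 9, 2019 is a Friday, so no roll-forward applies.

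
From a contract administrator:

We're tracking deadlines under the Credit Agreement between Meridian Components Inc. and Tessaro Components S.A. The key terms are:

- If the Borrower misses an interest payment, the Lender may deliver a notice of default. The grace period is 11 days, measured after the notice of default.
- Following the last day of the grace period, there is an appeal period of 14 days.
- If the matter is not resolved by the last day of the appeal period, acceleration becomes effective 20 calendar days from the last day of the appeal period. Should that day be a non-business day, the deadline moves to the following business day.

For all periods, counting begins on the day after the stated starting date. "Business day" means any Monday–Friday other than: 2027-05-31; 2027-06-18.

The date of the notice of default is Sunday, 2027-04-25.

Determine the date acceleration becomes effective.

2027-06-09

The last day of the grace period: 2027-04-25 + 11 days = 2027-05-06.
The last day of the appeal period: 14 calendar days after 2027-05-06 is 2027-05-20.
Adding 20 calendar days to 2027-05-20 gives 2027-06-09, which is the date acceleration becomes effective. 2027-06-09 is a Wednesday and is not a listed holiday, so no roll-forward applies.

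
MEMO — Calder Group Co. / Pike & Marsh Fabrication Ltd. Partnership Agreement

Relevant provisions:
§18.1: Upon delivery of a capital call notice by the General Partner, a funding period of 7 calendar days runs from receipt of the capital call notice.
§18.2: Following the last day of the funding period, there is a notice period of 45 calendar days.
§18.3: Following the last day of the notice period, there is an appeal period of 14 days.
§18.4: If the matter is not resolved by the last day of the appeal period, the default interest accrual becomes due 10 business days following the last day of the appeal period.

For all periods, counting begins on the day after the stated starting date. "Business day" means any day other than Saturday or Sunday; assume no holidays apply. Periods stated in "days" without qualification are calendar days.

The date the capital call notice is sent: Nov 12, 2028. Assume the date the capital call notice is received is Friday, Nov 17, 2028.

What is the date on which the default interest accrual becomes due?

Adding 7 calendar days to Nov 17, 2028 gives Nov 24, 2028, which is the last day of the funding period.
The last day of the notice period: 45 calendar days after Nov 24, 2028 is Jan 8, 2029.
The last day of the appeal period: 14 calendar days after Jan 8, 2029 is Jan 22, 2029.
The date on which the default interest accrual becomes due: 10 business days after Monday, Jan 22, 2029, skipping weekends — Jan 23, Jan 24, Jan 25, Jan 26, Jan 29, Jan 30, Jan 31, Feb 1, Feb 2, Feb 5 — lands on Monday, Feb 5, 2029.

Feb 5, 2029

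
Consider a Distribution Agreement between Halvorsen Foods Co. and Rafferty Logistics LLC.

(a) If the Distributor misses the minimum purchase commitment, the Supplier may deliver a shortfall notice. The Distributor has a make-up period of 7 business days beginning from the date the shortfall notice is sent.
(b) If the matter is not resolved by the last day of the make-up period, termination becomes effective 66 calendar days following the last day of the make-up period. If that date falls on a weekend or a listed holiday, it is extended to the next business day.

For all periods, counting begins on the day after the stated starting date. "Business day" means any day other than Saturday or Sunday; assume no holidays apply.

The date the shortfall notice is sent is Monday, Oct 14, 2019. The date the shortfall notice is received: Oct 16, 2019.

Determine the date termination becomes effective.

Dec 30, 2019

The last day of the make-up period: counting 7 business days from Monday, Oct 14, 2019 (Oct 15, Oct 16, Oct 17, Oct 18, Oct 21, Oct 22, Oct 23, skipping weekends) reaches Wednesday, Oct 23, 2019.
The date termination becomes effective: Oct 23, 2019 + 66 days = Dec 28, 2019. That falls on a Saturday, so it rolls to the next business day, Monday, Dec 30, 2019.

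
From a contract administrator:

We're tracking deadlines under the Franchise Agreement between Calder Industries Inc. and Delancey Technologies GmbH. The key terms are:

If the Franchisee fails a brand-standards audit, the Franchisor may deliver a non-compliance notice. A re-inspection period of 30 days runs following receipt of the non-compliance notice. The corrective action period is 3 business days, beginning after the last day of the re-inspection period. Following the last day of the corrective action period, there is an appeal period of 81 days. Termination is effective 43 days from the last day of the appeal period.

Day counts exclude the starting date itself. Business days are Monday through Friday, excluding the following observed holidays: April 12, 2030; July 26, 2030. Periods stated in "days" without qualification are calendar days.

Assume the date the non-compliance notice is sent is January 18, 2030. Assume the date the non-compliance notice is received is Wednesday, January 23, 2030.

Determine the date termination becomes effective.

July 1, 2030

The last day of the re-inspection period: 30 calendar days after January 23, 2030 is February 22, 2030.
From Friday, February 22, 2030, 3 business days (Feb 25, Feb 26, Feb 27, skipping weekends) brings us to Wednesday, February 27, 2030, which is the last day of the corrective action period.
The last day of the appeal period: February 27, 2030 + 81 days = May 19, 2030.
The date termination becomes effective: May 19, 2030 + 43 days = July 1, 2030.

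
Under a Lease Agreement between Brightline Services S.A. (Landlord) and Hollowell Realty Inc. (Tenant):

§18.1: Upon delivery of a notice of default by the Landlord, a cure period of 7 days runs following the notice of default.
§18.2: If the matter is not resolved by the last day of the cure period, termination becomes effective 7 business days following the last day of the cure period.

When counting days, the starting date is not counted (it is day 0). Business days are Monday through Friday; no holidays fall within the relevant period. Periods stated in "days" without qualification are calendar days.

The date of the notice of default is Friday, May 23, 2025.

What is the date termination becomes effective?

Adding 7 calendar days to May 23, 2025 gives May 30, 2025, which is the last day of the cure period.
From Friday, May 30, 2025, 7 business days (Jun 2, Jun 3, Jun 4, Jun 5, Jun 6, Jun 9, Jun 10, skipping weekends) brings us to Tuesday, Jun 10, 2025, which is the date termination becomes effective.

Jun 10, 2025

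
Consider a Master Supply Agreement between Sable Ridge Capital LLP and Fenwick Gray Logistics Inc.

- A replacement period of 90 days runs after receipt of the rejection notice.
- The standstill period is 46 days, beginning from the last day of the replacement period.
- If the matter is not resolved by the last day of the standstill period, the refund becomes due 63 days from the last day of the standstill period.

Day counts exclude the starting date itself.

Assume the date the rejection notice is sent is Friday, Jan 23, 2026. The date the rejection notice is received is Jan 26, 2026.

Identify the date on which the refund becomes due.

Adding 90 calendar days to Jan 26, 2026 gives Apr 26, 2026, which is the last day of the replacement period.
Adding 46 calendar days to Apr 26, 2026 gives Jun 11, 2026, which is the last day of the standstill period.
Adding 63 calendar days to Jun 11, 2026 gives Aug 13, 2026, which is the date on which the refund becomes due.

Aug 13, 2026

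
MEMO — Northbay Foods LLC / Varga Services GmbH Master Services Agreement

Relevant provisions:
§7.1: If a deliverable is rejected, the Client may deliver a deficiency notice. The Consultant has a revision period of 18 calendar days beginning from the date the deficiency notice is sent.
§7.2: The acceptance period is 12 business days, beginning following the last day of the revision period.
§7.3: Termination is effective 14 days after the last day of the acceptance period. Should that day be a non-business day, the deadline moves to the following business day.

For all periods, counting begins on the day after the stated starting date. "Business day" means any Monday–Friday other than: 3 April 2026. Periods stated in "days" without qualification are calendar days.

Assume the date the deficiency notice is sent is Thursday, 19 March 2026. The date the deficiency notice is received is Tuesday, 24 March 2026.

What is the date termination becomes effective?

The last day of the revision period: 18 calendar days after 19 March 2026 is 6 April 2026.
The last day of the acceptance period: 12 business days after Monday, 6 April 2026, skipping weekends — Apr 7, Apr 8, Apr 9, Apr 10, …, Apr 20, Apr 21, Apr 22 — lands on Wednesday, 22 April 2026.
The date termination becomes effective: 22 April 2026 + 14 days = 6 May 2026. 6 May 2026 is a Wednesday and is not a listed holiday, so no roll-forward applies.

6 May 2026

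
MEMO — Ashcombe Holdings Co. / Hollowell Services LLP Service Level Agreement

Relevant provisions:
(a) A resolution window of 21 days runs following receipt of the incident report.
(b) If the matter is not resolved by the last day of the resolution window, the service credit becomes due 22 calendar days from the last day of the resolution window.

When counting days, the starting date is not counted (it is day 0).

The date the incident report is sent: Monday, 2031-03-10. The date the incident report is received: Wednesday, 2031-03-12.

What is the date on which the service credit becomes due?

2031-04-24

The last day of the resolution window: 2031-03-12 + 21 days = 2031-04-02.
The date on which the service credit becomes due: 22 calendar days after 2031-04-02 is 2031-04-24.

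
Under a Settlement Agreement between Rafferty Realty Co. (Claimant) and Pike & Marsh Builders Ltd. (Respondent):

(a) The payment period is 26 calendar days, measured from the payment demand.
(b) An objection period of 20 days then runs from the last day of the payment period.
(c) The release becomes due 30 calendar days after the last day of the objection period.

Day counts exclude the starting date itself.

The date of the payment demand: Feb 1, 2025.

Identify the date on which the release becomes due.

Apr 18, 2025

The last day of the payment period: Feb 1, 2025 + 26 days = Feb 27, 2025.
The last day of the objection period: Feb 27, 2025 + 20 days = Mar 19, 2025.
Adding 30 calendar days to Mar 19, 2025 gives Apr 18, 2025, which is the date on which the release becomes due.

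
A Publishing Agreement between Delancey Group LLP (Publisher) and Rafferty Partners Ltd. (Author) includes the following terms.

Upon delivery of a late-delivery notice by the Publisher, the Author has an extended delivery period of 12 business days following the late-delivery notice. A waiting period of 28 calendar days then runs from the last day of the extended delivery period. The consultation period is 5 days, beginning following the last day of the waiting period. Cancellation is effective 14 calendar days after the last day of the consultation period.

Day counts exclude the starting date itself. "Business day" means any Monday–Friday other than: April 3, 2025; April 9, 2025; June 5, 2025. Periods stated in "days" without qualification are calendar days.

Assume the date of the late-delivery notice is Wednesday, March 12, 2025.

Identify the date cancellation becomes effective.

May 14, 2025

From Wednesday, March 12, 2025, 12 business days (Mar 13, Mar 14, Mar 17, Mar 18, …, Mar 26, Mar 27, Mar 28, skipping weekends) brings us to Friday, March 28, 2025, which is the last day of the extended delivery period.
Adding 28 calendar days to March 28, 2025 gives April 25, 2025, which is the last day of the waiting period.
The last day of the consultation period: April 25, 2025 + 5 days = April 30, 2025.
The date cancellation becomes effective: April 30, 2025 + 14 days = May 14, 2025.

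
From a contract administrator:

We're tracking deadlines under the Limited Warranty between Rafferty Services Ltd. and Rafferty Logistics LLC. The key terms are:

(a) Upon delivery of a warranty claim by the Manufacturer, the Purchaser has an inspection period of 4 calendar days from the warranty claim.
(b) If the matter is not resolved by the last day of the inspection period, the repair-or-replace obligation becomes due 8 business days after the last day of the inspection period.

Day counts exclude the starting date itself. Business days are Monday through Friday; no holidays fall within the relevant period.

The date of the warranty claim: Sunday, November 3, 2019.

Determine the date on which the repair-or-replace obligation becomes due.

The last day of the inspection period: 4 calendar days after November 3, 2019 is November 7, 2019.
The date on which the repair-or-replace obligation becomes due: 8 business days after Thursday, November 7, 2019, skipping weekends — Nov 8, Nov 11, Nov 12, Nov 13, Nov 14, Nov 15, Nov 18, Nov 19 — lands on Tuesday, November 19, 2019.

November 19, 2019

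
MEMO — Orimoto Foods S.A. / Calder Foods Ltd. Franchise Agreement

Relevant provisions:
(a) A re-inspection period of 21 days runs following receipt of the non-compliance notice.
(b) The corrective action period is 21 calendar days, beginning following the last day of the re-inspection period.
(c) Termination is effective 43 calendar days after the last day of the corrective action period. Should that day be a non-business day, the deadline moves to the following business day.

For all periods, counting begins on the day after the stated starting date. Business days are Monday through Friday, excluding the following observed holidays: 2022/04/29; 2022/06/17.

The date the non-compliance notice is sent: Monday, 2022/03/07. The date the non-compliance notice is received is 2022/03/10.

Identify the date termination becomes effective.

2022/06/03

The last day of the re-inspection period: 2022/03/10 + 21 days = 2022/03/31.
Adding 21 calendar days to 2022/03/31 gives 2022/04/21, which is the last day of the corrective action period.
The date termination becomes effective: 2022/04/21 + 43 days = 2022/06/03. 2022/06/03 is a Friday and is not a listed holiday, so no roll-forward applies.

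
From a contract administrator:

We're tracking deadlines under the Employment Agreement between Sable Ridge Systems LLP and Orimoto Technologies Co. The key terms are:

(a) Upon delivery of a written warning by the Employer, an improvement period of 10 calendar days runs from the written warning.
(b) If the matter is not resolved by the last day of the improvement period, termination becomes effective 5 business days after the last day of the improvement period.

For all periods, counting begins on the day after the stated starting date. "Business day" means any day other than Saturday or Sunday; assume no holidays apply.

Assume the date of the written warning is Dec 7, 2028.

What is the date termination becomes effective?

Dec 22, 2028

The last day of the improvement period: Dec 7, 2028 + 10 days = Dec 17, 2028.
The date termination becomes effective: 5 business days after Sunday, Dec 17, 2028, skipping weekends — Dec 18, Dec 19, Dec 20, Dec 21, Dec 22 — lands on Friday, Dec 22, 2028.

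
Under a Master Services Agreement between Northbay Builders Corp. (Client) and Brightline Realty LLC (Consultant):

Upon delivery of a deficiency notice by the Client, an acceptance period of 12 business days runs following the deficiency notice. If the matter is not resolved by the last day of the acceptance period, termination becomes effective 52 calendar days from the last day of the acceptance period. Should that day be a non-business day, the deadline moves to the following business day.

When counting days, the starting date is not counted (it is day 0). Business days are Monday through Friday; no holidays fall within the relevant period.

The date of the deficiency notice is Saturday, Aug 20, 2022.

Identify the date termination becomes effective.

Oct 28, 2022

The last day of the acceptance period: 12 business days after Saturday, Aug 20, 2022, skipping weekends — Aug 22, Aug 23, Aug 24, Aug 25, …, Sep 2, Sep 5, Sep 6 — lands on Tuesday, Sep 6, 2022.
The date termination becomes effective: 52 calendar days after Sep 6, 2022 is Oct 28, 2022. Oct 28, 2022 is a Friday, so no roll-forward applies.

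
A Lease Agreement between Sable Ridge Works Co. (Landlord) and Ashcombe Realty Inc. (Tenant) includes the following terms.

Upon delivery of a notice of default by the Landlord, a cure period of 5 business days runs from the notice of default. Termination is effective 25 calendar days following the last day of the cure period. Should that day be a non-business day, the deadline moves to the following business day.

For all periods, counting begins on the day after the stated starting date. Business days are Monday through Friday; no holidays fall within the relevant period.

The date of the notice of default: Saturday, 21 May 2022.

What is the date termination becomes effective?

21 June 2022

The last day of the cure period: 5 business days after Saturday, 21 May 2022, skipping weekends — May 23, May 24, May 25, May 26, May 27 — lands on Friday, 27 May 2022.
The date termination becomes effective: 25 calendar days after 27 May 2022 is 21 June 2022. 21 June 2022 is a Tuesday, so no roll-forward applies.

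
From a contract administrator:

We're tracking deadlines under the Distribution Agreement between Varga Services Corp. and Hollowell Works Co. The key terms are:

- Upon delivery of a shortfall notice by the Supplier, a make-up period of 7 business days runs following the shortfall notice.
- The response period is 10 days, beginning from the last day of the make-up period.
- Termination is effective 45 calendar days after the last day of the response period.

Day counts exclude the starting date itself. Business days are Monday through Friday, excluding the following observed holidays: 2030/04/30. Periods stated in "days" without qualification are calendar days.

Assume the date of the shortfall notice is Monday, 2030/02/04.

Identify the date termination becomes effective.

The last day of the make-up period: 7 business days after Monday, 2030/02/04, skipping weekends — Feb 5, Feb 6, Feb 7, Feb 8, Feb 11, Feb 12, Feb 13 — lands on Wednesday, 2030/02/13.
Adding 10 calendar days to 2030/02/13 gives 2030/02/23, which is the last day of the response period.
Adding 45 calendar days to 2030/02/23 gives 2030/04/09, which is the date termination becomes effective.

2030/04/09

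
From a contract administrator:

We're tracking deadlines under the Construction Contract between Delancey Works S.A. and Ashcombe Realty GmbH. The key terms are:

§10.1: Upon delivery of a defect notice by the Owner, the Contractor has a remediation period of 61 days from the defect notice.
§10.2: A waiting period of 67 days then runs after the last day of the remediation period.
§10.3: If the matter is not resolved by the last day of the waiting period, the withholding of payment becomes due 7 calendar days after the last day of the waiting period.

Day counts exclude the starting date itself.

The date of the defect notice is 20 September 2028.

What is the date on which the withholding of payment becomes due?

2 February 2029

The last day of the remediation period: 61 calendar days after 20 September 2028 is 20 November 2028.
The last day of the waiting period: 20 November 2028 + 67 days = 26 January 2029.
The date on which the withholding of payment becomes due: 7 calendar days after 26 January 2029 is 2 February 2029.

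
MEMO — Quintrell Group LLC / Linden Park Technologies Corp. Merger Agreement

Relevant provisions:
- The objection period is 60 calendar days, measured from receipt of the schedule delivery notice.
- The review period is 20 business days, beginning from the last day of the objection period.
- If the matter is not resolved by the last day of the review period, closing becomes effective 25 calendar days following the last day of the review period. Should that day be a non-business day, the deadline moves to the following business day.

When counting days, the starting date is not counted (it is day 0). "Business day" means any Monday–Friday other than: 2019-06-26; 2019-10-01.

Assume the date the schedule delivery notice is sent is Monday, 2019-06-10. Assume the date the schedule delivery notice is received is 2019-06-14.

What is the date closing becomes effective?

The last day of the objection period: 60 calendar days after 2019-06-14 is 2019-08-13.
The last day of the review period: counting 20 business days from Tuesday, 2019-08-13 (Aug 14, Aug 15, Aug 16, Aug 19, …, Sep 6, Sep 9, Sep 10, skipping weekends) reaches Tuesday, 2019-09-10.
The date closing becomes effective: 25 calendar days after 2019-09-10 is 2019-10-05. That falls on a Saturday, so it rolls to the next business day, Monday, 2019-10-07.

2019-10-07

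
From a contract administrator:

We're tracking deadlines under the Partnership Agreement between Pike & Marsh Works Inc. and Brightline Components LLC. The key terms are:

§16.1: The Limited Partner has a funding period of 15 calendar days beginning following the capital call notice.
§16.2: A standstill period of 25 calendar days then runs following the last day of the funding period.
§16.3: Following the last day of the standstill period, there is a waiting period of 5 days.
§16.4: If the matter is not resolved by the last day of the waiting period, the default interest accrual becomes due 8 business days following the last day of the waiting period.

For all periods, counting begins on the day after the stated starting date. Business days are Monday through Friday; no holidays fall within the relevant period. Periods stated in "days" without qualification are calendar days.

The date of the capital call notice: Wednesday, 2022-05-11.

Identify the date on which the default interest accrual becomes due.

The last day of the funding period: 15 calendar days after 2022-05-11 is 2022-05-26.
The last day of the standstill period: 2022-05-26 + 25 days = 2022-06-20.
The last day of the waiting period: 2022-06-20 + 5 days = 2022-06-25.
The date on which the default interest accrual becomes due: counting 8 business days from Saturday, 2022-06-25 (Jun 27, Jun 28, Jun 29, Jun 30, Jul 1, Jul 4, Jul 5, Jul 6, skipping weekends) reaches Wednesday, 2022-07-06.

2022-07-06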